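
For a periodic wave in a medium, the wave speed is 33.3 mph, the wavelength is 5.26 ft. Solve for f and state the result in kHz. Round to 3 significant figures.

Rearranging v = f·λ for f: f = v/λ.
v = 33.3 mph = 14.89 m/s; λ = 5.26 ft = 1.603 m.
f = 9.285 Hz
9.285 Hz × (1 kHz / 1000 Hz) = 0.009285 kHz

0.00929 kHz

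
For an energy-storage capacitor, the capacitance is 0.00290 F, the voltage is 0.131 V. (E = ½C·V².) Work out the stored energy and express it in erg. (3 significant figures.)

249 erg

E is given directly by: E = ½CV².
C = 0.00290 F; V = 0.131 V.
E = 2.488×10^-5 J
2.488×10^-5 J × (1 erg / 1.000×10^-7 J) = 248.8 erg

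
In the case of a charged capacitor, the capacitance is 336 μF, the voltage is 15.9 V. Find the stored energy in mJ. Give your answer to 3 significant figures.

42.5 mJ

E is given directly by: E = ½CV².
C = 336 μF = 3.360×10^-4 F; V = 15.9 V.
E = 0.04247 J
0.04247 J × (1 mJ / 0.001000 J) = 42.47 mJ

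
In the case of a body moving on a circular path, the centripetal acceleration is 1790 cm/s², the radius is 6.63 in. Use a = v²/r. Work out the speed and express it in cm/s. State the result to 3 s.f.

174 cm/s

Rearranging a = v²/r for v: v = √(a·r).
a = 1790 cm/s² = 17.90 m/s²; r = 6.63 in = 0.1684 m.
v = 1.736 m/s
1.736 m/s × (1 cm/s / 0.01000 m/s) = 173.6 cm/s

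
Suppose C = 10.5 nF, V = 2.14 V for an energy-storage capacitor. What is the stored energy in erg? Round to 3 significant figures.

Directly: E = ½CV².
C = 10.5 nF = 1.050×10^-8 F; V = 2.14 V.
E = 2.404×10^-8 J
2.404×10^-8 J × (1 erg / 1.000×10^-7 J) = 0.2404 erg

0.240 erg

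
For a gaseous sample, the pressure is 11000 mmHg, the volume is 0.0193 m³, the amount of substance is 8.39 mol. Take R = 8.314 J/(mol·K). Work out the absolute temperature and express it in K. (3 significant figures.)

Rearranging: T = PV/(nR).
P = 11000 mmHg = 1.467×10^6 Pa; V = 0.0193 m³; n = 8.39 mol; R = 8.314 J/(mol·K).
T = 405.8 K

406 K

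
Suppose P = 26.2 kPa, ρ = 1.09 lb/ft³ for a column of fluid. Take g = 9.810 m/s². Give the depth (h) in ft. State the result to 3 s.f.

Solving P = ρ·g·h for h: h = P/(ρ·g).
P = 26.2 kPa = 26200 Pa; ρ = 1.09 lb/ft³ = 17.46 kg/m³; g = 9.810 m/s².
h = 153.0 m
153.0 m × (1 ft / 0.3048 m) = 501.8 ft

502 ft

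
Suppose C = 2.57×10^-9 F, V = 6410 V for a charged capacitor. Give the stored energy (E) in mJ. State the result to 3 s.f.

E is given directly by: E = ½CV².
C = 2.57×10^-9 F; V = 6410 V.
E = 0.05280 J  (the unit combination reduces to kg·m²/s² = J)
0.05280 J × (1 mJ / 0.001000 J) = 52.80 mJ

52.8 mJ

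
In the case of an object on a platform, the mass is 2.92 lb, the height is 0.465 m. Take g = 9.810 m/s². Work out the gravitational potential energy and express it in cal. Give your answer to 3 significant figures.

PE is given directly by: PE = mgh.
m = 2.92 lb = 1.324 kg; h = 0.465 m; g = 9.810 m/s².
PE = 6.042 J
6.042 J × (1 cal / 4.184 J) = 1.444 cal

1.44 cal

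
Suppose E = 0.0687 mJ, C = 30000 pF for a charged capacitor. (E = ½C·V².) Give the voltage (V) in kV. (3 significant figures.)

Solving E = ½C·V² for V: V = √(2E/C).
E = 0.0687 mJ = 6.870×10^-5 J; C = 30000 pF = 3.000×10^-8 F.
V = 67.68 V
67.68 V × (1 kV / 1000 V) = 0.06768 kV

0.0677 kV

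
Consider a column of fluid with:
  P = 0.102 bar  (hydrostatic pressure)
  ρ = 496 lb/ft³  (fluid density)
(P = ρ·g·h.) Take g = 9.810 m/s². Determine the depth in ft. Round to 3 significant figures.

Rearranging: h = P/(ρ·g).
P = 0.102 bar = 10200 Pa; ρ = 496 lb/ft³ = 7945 kg/m³; g = 9.810 m/s².
h = 0.1309 m
0.1309 m × (1 ft / 0.3048 m) = 0.4294 ft

0.429 ft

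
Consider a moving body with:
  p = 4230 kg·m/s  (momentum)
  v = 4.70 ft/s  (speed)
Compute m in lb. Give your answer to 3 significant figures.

Solving p = m·v for m: m = p/v.
p = 4230 kg·m/s; v = 4.70 ft/s = 1.433 m/s.
m = 2953 kg
2953 kg × (1 lb / 0.4536 kg) = 6510 lb

6510 lb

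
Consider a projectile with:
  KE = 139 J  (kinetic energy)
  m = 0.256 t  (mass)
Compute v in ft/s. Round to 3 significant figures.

Rearranging KE = ½mv² for v: v = √(2·KE/m).
KE = 139 J; m = 0.256 t = 256.0 kg.
v = 1.042 m/s
1.042 m/s × (1 ft/s / 0.3048 m/s) = 3.419 ft/s

3.42 ft/s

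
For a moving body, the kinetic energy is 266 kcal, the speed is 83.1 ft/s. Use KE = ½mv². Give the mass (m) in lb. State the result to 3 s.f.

7650 lb

Rearranging KE = ½mv² for m: m = 2·KE/v².
KE = 266 kcal = 1.113×10^6 J; v = 83.1 ft/s = 25.33 m/s.
m = 3470 kg
3470 kg × (1 lb / 0.4536 kg) = 7649 lb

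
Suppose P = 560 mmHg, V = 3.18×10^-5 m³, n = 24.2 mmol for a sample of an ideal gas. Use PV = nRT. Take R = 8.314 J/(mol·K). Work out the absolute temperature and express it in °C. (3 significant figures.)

Rearranging: T = PV/(nR).
P = 560 mmHg = 74660 Pa; V = 3.18×10^-5 m³; n = 24.2 mmol = 0.02420 mol; R = 8.314 J/(mol·K).
T = 11.80 K
11.80 K − 273.15 = -261.3 °C

-261 °C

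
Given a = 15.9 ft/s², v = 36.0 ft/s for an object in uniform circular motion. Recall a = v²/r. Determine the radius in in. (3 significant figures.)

Solving a = v²/r for r: r = v²/a.
a = 15.9 ft/s² = 4.846 m/s²; v = 36.0 ft/s = 10.97 m/s.
r = 24.84 m
24.84 m × (1 in / 0.02540 m) = 978.1 in

978 in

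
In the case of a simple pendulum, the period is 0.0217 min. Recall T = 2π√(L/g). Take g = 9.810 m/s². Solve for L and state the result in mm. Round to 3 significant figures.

421 mm

Solving T = 2π√(L/g) for L: L = g·(T/2π)².
T = 0.0217 min = 1.302 s; g = 9.810 m/s².
L = 0.4212 m
0.4212 m × (1 mm / 0.001000 m) = 421.2 mm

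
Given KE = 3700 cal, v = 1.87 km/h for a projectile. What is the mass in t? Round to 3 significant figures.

Solving KE = ½mv² for m: m = 2·KE/v².
KE = 3700 cal = 15481 J; v = 1.87 km/h = 0.5194 m/s.
m = 1.147×10^5 kg
1.147×10^5 kg × (1 t / 1000 kg) = 114.7 t

115 t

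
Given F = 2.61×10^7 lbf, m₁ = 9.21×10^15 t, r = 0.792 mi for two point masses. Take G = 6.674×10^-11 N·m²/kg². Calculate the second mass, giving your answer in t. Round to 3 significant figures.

307 t

Rearranging: m₂ = F·r²/(G·m₁).
F = 2.61×10^7 lbf = 1.161×10^8 N; m₁ = 9.21×10^15 t = 9.210×10^18 kg; r = 0.792 mi = 1275 m; G = 6.674×10^-11 N·m²/kg².
m₂ = 3.069×10^5 kg
3.069×10^5 kg × (1 t / 1000 kg) = 306.9 t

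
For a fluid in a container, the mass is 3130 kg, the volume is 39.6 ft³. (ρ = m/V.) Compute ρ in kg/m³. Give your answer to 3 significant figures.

2790 kg/m³

ρ is given directly by: ρ = m/V.
m = 3130 kg; V = 39.6 ft³ = 1.121 m³.
ρ = 2791 kg/m³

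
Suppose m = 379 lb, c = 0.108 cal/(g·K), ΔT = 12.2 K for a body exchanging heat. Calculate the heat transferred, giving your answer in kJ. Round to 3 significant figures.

948 kJ

Directly: Q = mcΔT.
m = 379 lb = 171.9 kg; c = 0.108 cal/(g·K) = 451.9 J/(kg·K); ΔT = 12.2 K.
Q = 9.477×10^5 J
9.477×10^5 J × (1 kJ / 1000 J) = 947.7 kJ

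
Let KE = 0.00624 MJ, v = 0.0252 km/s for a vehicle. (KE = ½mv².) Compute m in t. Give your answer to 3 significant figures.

Solving KE = ½mv² for m: m = 2·KE/v².
KE = 0.00624 MJ = 6240 J; v = 0.0252 km/s = 25.20 m/s.
m = 19.65 kg
19.65 kg × (1 t / 1000 kg) = 0.01965 t

0.0197 t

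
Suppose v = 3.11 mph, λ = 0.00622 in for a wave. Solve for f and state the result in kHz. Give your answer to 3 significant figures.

8.80 kHz

Rearranging v = f·λ for f: f = v/λ.
v = 3.11 mph = 1.390 m/s; λ = 0.00622 in = 1.580×10^-4 m.
f = 8800 Hz
8800 Hz × (1 kHz / 1000 Hz) = 8.800 kHz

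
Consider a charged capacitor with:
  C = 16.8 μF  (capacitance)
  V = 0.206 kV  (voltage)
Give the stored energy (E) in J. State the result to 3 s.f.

E is given directly by: E = ½CV².
C = 16.8 μF = 1.680×10^-5 F; V = 0.206 kV = 206.0 V.
E = 0.3565 J

0.356 J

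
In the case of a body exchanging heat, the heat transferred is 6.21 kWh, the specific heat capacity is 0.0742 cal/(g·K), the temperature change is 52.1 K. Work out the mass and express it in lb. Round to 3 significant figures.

3050 lb

Rearranging Q = m·c·ΔT for m: m = Q/(c·ΔT).
Q = 6.21 kWh = 2.236×10^7 J; c = 0.0742 cal/(g·K) = 310.5 J/(kg·K); ΔT = 52.1 K.
m = 1382 kg
1382 kg × (1 lb / 0.4536 kg) = 3047 lb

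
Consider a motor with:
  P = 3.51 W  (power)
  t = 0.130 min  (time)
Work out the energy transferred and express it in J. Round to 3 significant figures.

Solving P = W/t for W: W = P·t.
P = 3.51 W; t = 0.130 min = 7.800 s.
W = 27.38 J

27.4 J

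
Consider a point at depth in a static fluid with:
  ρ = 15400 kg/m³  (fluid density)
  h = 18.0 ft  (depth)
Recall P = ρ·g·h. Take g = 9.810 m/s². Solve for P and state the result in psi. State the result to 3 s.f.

120 psi

Directly: P = ρgh.
ρ = 15400 kg/m³; h = 18.0 ft = 5.486 m; g = 9.810 m/s².
P = 8.289×10^5 Pa
8.289×10^5 Pa × (1 psi / 6895 Pa) = 120.2 psi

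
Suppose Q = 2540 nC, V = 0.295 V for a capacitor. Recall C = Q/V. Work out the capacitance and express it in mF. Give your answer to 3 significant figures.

Directly: C = Q/V.
Q = 2540 nC = 2.540×10^-6 C; V = 0.295 V.
C = 8.610×10^-6 F
8.610×10^-6 F × (1 mF / 0.001000 F) = 0.008610 mF

0.00861 mF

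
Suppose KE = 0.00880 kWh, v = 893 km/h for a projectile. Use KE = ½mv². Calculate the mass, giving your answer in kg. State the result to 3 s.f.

Rearranging: m = 2·KE/v².
KE = 0.00880 kWh = 31680 J; v = 893 km/h = 248.1 m/s.
m = 1.030 kg

1.03 kg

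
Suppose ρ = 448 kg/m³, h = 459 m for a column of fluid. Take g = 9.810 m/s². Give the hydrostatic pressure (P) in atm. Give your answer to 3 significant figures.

Directly: P = ρgh.
ρ = 448 kg/m³; h = 459 m; g = 9.810 m/s².
P = 2.017×10^6 Pa  (the unit combination reduces to kg/(m·s²) = Pa)
2.017×10^6 Pa × (1 atm / 1.013×10^5 Pa) = 19.91 atm

19.9 atm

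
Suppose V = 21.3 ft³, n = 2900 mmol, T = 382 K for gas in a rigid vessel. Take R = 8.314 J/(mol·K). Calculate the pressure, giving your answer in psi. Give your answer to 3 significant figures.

Directly: P = nRT/V.
V = 21.3 ft³ = 0.6031 m³; n = 2900 mmol = 2.900 mol; T = 382 K; R = 8.314 J/(mol·K).
P = 15270 Pa  (the unit combination reduces to kg/(m·s²) = Pa)
15270 Pa × (1 psi / 6895 Pa) = 2.215 psi

2.21 psi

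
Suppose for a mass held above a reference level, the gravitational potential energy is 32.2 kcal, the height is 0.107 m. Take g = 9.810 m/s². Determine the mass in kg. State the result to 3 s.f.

Rearranging PE = m·g·h for m: m = PE/(g·h).
PE = 32.2 kcal = 1.347×10^5 J; h = 0.107 m; g = 9.810 m/s².
m = 1.283×10^5 kg

1.28×10^5 kg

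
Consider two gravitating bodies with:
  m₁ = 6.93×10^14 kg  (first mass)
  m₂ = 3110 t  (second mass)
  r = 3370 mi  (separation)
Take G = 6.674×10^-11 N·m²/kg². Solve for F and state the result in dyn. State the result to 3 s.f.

489 dyn

Directly: F = Gm₁m₂/r².
m₁ = 6.93×10^14 kg; m₂ = 3110 t = 3.110×10^6 kg; r = 3370 mi = 5.423×10^6 m; G = 6.674×10^-11 N·m²/kg².
F = 0.004890 N  (the unit combination reduces to kg·m/s² = N)
0.004890 N × (1 dyn / 1.000×10^-5 N) = 489.0 dyn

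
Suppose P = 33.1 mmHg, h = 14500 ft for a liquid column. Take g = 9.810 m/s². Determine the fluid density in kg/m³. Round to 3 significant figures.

0.102 kg/m³

Rearranging P = ρ·g·h for ρ: ρ = P/(g·h).
P = 33.1 mmHg = 4413 Pa; h = 14500 ft = 4420 m; g = 9.810 m/s².
ρ = 0.1018 kg/m³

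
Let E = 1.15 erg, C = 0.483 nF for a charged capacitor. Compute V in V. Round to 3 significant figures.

Rearranging: V = √(2E/C).
E = 1.15 erg = 1.150×10^-7 J; C = 0.483 nF = 4.830×10^-10 F.
V = 21.82 V

21.8 V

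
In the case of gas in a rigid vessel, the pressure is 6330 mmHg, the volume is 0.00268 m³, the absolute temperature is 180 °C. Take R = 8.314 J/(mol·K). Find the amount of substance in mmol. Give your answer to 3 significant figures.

600 mmol

From the ideal-gas law: n = PV/(RT).
P = 6330 mmHg = 8.439×10^5 Pa; V = 0.00268 m³; T = 180 °C = 453.1 K; R = 8.314 J/(mol·K).
n = 0.6003 mol
0.6003 mol × (1 mmol / 0.001000 mol) = 600.3 mmol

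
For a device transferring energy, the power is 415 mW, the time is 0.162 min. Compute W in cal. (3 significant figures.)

0.964 cal

Rearranging P = W/t for W: W = P·t.
P = 415 mW = 0.4150 W; t = 0.162 min = 9.720 s.
W = 4.034 J  (the unit combination reduces to kg·m²/s² = J)
4.034 J × (1 cal / 4.184 J) = 0.9641 cal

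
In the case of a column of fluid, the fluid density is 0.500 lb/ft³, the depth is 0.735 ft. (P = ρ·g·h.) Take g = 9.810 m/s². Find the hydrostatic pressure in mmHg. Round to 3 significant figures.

0.132 mmHg

P is given directly by: P = ρgh.
ρ = 0.500 lb/ft³ = 8.009 kg/m³; h = 0.735 ft = 0.2240 m; g = 9.810 m/s².
P = 17.60 Pa
17.60 Pa × (1 mmHg / 133.3 Pa) = 0.1320 mmHg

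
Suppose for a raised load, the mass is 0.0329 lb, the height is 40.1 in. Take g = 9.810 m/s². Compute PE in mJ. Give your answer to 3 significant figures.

149 mJ

Directly: PE = mgh.
m = 0.0329 lb = 0.01492 kg; h = 40.1 in = 1.019 m; g = 9.810 m/s².
PE = 0.1491 J  (the unit combination reduces to kg·m²/s² = J)
0.1491 J × (1 mJ / 0.001000 J) = 149.1 mJ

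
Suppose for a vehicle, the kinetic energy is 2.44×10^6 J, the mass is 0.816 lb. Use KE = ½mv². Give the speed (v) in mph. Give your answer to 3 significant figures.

8120 mph

Solving KE = ½mv² for v: v = √(2·KE/m).
KE = 2.44×10^6 J; m = 0.816 lb = 0.3701 kg.
v = 3631 m/s
3631 m/s × (1 mph / 0.4470 m/s) = 8122 mph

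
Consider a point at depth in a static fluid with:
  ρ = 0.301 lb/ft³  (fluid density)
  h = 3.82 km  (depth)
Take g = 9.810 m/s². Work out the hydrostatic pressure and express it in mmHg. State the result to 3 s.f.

Directly: P = ρgh.
ρ = 0.301 lb/ft³ = 4.822 kg/m³; h = 3.82 km = 3820 m; g = 9.810 m/s².
P = 1.807×10^5 Pa
1.807×10^5 Pa × (1 mmHg / 133.3 Pa) = 1355 mmHg

1360 mmHg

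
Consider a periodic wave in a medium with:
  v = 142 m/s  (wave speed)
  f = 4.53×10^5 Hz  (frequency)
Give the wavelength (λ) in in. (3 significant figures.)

Rearranging v = f·λ for λ: λ = v/f.
v = 142 m/s; f = 4.53×10^5 Hz.
λ = 3.135×10^-4 m
3.135×10^-4 m × (1 in / 0.02540 m) = 0.01234 in

0.0123 in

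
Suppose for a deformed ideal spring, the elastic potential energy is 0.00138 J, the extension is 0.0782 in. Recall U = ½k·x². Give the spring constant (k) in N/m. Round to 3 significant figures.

Rearranging: k = 2U/x².
U = 0.00138 J; x = 0.0782 in = 0.001986 m.
k = 699.6 N/m

700 N/m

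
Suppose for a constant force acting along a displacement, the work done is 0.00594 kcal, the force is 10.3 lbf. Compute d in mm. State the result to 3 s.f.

Solving W = F·d for d: d = W/F.
W = 0.00594 kcal = 24.85 J; F = 10.3 lbf = 45.82 N.
d = 0.5424 m
0.5424 m × (1 mm / 0.001000 m) = 542.4 mm

542 mm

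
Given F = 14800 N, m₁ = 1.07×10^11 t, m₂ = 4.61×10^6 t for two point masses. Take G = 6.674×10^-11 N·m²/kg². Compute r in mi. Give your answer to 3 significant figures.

Solving F = G·m₁·m₂/r² for r: r = √(G·m₁m₂/F).
F = 14800 N; m₁ = 1.07×10^11 t = 1.070×10^14 kg; m₂ = 4.61×10^6 t = 4.610×10^9 kg; G = 6.674×10^-11 N·m²/kg².
r = 47163 m
47163 m × (1 mi / 1609 m) = 29.31 mi

29.3 mi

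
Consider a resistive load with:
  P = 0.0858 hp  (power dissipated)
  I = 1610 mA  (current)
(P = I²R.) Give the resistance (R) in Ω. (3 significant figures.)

24.7 Ω

Solving P = I²R for R: R = P/I².
P = 0.0858 hp = 63.98 W; I = 1610 mA = 1.610 A.
R = 24.68 Ω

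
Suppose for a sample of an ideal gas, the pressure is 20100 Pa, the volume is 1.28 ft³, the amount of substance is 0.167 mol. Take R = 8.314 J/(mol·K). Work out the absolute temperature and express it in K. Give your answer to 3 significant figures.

525 K

From the ideal-gas law: T = PV/(nR).
P = 20100 Pa; V = 1.28 ft³ = 0.03625 m³; n = 0.167 mol; R = 8.314 J/(mol·K).
T = 524.7 K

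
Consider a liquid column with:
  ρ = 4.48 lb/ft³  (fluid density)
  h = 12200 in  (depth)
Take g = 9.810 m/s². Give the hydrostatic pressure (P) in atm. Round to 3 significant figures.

2.15 atm

P is given directly by: P = ρgh.
ρ = 4.48 lb/ft³ = 71.76 kg/m³; h = 12200 in = 309.9 m; g = 9.810 m/s².
P = 2.182×10^5 Pa  (the unit combination reduces to kg/(m·s²) = Pa)
2.182×10^5 Pa × (1 atm / 1.013×10^5 Pa) = 2.153 atm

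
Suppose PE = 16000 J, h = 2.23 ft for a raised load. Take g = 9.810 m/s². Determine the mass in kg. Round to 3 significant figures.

2400 kg

Rearranging: m = PE/(g·h).
PE = 16000 J; h = 2.23 ft = 0.6797 m; g = 9.810 m/s².
m = 2400 kg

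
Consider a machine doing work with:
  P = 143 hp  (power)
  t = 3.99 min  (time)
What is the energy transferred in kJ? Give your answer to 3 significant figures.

Rearranging: W = P·t.
P = 143 hp = 1.066×10^5 W; t = 3.99 min = 239.4 s.
W = 2.553×10^7 J  (the unit combination reduces to kg·m²/s² = J)
2.553×10^7 J × (1 kJ / 1000 J) = 25528 kJ

25500 kJ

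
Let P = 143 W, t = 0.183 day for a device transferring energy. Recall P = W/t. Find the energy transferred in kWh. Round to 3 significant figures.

0.628 kWh

Solving P = W/t for W: W = P·t.
P = 143 W; t = 0.183 day = 15811 s.
W = 2.261×10^6 J  (the unit combination reduces to kg·m²/s² = J)
2.261×10^6 J × (1 kWh / 3.600×10^6 J) = 0.6281 kWh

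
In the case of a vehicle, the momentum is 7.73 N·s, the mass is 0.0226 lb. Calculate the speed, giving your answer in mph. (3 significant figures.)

1690 mph

Rearranging p = m·v for v: v = p/m.
p = 7.73 N·s = 7.730 kg·m/s; m = 0.0226 lb = 0.01025 kg.
v = 754.1 m/s
754.1 m/s × (1 mph / 0.4470 m/s) = 1687 mph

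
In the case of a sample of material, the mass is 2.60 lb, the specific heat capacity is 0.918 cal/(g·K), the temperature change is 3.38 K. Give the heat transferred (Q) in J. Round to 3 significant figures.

Directly: Q = mcΔT.
m = 2.60 lb = 1.179 kg; c = 0.918 cal/(g·K) = 3841 J/(kg·K); ΔT = 3.38 K.
Q = 15311 J

15300 J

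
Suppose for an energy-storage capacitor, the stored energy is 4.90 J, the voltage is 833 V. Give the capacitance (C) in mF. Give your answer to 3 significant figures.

0.0141 mF

Rearranging: C = 2E/V².
E = 4.90 J; V = 833 V.
C = 1.412×10^-5 F
1.412×10^-5 F × (1 mF / 0.001000 F) = 0.01412 mF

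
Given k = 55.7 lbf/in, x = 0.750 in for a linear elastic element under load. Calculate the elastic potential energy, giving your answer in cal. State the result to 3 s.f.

0.423 cal

Directly: U = ½kx².
k = 55.7 lbf/in = 9755 N/m; x = 0.750 in = 0.01905 m.
U = 1.770 J
1.770 J × (1 cal / 4.184 J) = 0.4230 cal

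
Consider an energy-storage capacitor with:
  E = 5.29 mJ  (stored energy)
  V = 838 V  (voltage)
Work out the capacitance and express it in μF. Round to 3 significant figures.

0.0151 μF

Solving E = ½C·V² for C: C = 2E/V².
E = 5.29 mJ = 0.005290 J; V = 838 V.
C = 1.507×10^-8 F
1.507×10^-8 F × (1 μF / 1.000×10^-6 F) = 0.01507 μF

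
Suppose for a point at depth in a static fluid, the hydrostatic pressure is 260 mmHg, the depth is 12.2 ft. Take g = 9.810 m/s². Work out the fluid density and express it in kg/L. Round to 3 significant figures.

0.950 kg/L

Rearranging: ρ = P/(g·h).
P = 260 mmHg = 34664 Pa; h = 12.2 ft = 3.719 m; g = 9.810 m/s².
ρ = 950.2 kg/m³
950.2 kg/m³ × (1 kg/L / 1000 kg/m³) = 0.9502 kg/L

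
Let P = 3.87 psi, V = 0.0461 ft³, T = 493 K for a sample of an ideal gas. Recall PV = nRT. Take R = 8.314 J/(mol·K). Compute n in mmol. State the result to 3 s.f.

From the ideal-gas law: n = PV/(RT).
P = 3.87 psi = 26683 Pa; V = 0.0461 ft³ = 0.001305 m³; T = 493 K; R = 8.314 J/(mol·K).
n = 0.008498 mol
0.008498 mol × (1 mmol / 0.001000 mol) = 8.498 mmol

8.50 mmol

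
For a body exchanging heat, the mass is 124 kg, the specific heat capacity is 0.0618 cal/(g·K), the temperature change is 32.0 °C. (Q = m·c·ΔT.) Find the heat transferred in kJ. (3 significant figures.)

Directly: Q = mcΔT.
m = 124 kg; c = 0.0618 cal/(g·K) = 258.6 J/(kg·K); ΔT = 32.0 °C = 32.00 K.
Q = 1.026×10^6 J
1.026×10^6 J × (1 kJ / 1000 J) = 1026 kJ

1030 kJ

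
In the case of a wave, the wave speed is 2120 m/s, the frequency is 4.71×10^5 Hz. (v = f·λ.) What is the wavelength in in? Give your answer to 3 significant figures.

Rearranging v = f·λ for λ: λ = v/f.
v = 2120 m/s; f = 4.71×10^5 Hz.
λ = 0.004501 m
0.004501 m × (1 in / 0.02540 m) = 0.1772 in

0.177 in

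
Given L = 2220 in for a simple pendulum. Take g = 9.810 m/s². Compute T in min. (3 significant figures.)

Directly: T = 2π√(L/g).
L = 2220 in = 56.39 m; g = 9.810 m/s².
T = 15.06 s
15.06 s × (1 min / 60.00 s) = 0.2511 min

0.251 min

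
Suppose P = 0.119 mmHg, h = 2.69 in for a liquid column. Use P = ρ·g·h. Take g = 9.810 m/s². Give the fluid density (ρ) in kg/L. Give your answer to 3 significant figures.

Solving P = ρ·g·h for ρ: ρ = P/(g·h).
P = 0.119 mmHg = 15.87 Pa; h = 2.69 in = 0.06833 m; g = 9.810 m/s².
ρ = 23.67 kg/m³
23.67 kg/m³ × (1 kg/L / 1000 kg/m³) = 0.02367 kg/L

0.0237 kg/L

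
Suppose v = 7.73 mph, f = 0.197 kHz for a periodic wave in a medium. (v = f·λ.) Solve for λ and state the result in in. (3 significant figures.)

Rearranging v = f·λ for λ: λ = v/f.
v = 7.73 mph = 3.456 m/s; f = 0.197 kHz = 197.0 Hz.
λ = 0.01754 m
0.01754 m × (1 in / 0.02540 m) = 0.6906 in

0.691 in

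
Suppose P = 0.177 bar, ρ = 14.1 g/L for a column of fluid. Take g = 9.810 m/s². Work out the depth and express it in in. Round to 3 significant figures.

Rearranging: h = P/(ρ·g).
P = 0.177 bar = 17700 Pa; ρ = 14.1 g/L = 14.10 kg/m³; g = 9.810 m/s².
h = 128.0 m
128.0 m × (1 in / 0.02540 m) = 5038 in

5040 in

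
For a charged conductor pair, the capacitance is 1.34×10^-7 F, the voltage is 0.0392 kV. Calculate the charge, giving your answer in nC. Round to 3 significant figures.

5250 nC

Rearranging C = Q/V for Q: Q = CV.
C = 1.34×10^-7 F; V = 0.0392 kV = 39.20 V.
Q = 5.253×10^-6 C  (the unit combination reduces to A·s = C)
5.253×10^-6 C × (1 nC / 1.000×10^-9 C) = 5253 nC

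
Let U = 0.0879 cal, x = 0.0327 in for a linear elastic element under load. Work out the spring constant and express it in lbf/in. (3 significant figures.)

6090 lbf/in

Rearranging U = ½k·x² for k: k = 2U/x².
U = 0.0879 cal = 0.3678 J; x = 0.0327 in = 8.306×10^-4 m.
k = 1.066×10^6 N/m
1.066×10^6 N/m × (1 lbf/in / 175.1 N/m) = 6088 lbf/in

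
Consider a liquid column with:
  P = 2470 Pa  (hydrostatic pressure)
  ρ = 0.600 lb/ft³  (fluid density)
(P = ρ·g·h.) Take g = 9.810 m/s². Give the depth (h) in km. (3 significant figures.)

0.0262 km

Rearranging: h = P/(ρ·g).
P = 2470 Pa; ρ = 0.600 lb/ft³ = 9.611 kg/m³; g = 9.810 m/s².
h = 26.20 m
26.20 m × (1 km / 1000 m) = 0.02620 km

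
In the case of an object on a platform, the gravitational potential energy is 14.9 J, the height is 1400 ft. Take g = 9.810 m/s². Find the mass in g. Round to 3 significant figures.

3.56 g

Solving PE = m·g·h for m: m = PE/(g·h).
PE = 14.9 J; h = 1400 ft = 426.7 m; g = 9.810 m/s².
m = 0.003559 kg
0.003559 kg × (1 g / 0.001000 kg) = 3.559 g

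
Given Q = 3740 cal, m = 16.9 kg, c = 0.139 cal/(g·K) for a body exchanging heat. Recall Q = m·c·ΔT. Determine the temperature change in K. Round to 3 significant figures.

Solving Q = m·c·ΔT for ΔT: ΔT = Q/(m·c).
Q = 3740 cal = 15648 J; m = 16.9 kg; c = 0.139 cal/(g·K) = 581.6 J/(kg·K).
ΔT = 1.592 K

1.59 K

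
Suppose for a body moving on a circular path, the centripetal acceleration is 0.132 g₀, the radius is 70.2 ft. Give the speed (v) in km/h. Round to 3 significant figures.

Solving a = v²/r for v: v = √(a·r).
a = 0.132 g₀ = 1.294 m/s²; r = 70.2 ft = 21.40 m.
v = 5.263 m/s
5.263 m/s × (1 km/h / 0.2778 m/s) = 18.95 km/h

18.9 km/h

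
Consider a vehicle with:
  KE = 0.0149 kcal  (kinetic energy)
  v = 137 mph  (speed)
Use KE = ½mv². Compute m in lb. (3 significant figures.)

Solving KE = ½mv² for m: m = 2·KE/v².
KE = 0.0149 kcal = 62.34 J; v = 137 mph = 61.24 m/s.
m = 0.03324 kg
0.03324 kg × (1 lb / 0.4536 kg) = 0.07328 lb

0.0733 lb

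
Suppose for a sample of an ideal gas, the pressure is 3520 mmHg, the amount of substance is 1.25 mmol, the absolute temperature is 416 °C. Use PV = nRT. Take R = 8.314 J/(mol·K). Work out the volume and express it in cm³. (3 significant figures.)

15.3 cm³

Rearranging: V = nRT/P.
P = 3520 mmHg = 4.693×10^5 Pa; n = 1.25 mmol = 0.001250 mol; T = 416 °C = 689.1 K; R = 8.314 J/(mol·K).
V = 1.526×10^-5 m³
1.526×10^-5 m³ × (1 cm³ / 1.000×10^-6 m³) = 15.26 cm³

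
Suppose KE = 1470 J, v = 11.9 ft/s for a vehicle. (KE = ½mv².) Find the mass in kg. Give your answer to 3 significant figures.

223 kg

Rearranging: m = 2·KE/v².
KE = 1470 J; v = 11.9 ft/s = 3.627 m/s.
m = 223.5 kg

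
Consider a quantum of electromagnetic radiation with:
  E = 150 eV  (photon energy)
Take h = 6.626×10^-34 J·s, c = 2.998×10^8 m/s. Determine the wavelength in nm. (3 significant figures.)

8.27 nm

Rearranging E = h·c/λ for λ: λ = hc/E.
E = 150 eV = 2.403×10^-17 J; h = 6.626×10^-34 J·s; c = 2.998×10^8 m/s.
λ = 8.266×10^-9 m
8.266×10^-9 m × (1 nm / 1.000×10^-9 m) = 8.266 nm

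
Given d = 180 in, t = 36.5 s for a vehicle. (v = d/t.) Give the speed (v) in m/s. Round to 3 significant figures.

v is given directly by: v = d/t.
d = 180 in = 4.572 m; t = 36.5 s.
v = 0.1253 m/s

0.125 m/s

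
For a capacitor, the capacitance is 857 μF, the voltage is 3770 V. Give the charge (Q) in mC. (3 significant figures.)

3230 mC

Rearranging: Q = CV.
C = 857 μF = 8.570×10^-4 F; V = 3770 V.
Q = 3.231 C
3.231 C × (1 mC / 0.001000 C) = 3231 mC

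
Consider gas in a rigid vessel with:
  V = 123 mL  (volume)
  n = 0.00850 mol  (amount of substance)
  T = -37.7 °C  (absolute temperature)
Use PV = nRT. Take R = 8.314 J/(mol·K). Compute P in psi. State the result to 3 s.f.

19.6 psi

From the ideal-gas law: P = nRT/V.
V = 123 mL = 1.230×10^-4 m³; n = 0.00850 mol; T = -37.7 °C = 235.4 K; R = 8.314 J/(mol·K).
P = 1.353×10^5 Pa
1.353×10^5 Pa × (1 psi / 6895 Pa) = 19.62 psi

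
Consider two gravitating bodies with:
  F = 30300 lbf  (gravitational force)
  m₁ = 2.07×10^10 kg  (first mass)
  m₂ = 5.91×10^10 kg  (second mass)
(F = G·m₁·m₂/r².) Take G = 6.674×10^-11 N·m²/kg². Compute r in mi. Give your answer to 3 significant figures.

0.484 mi

Rearranging F = G·m₁·m₂/r² for r: r = √(G·m₁m₂/F).
F = 30300 lbf = 1.348×10^5 N; m₁ = 2.07×10^10 kg; m₂ = 5.91×10^10 kg; G = 6.674×10^-11 N·m²/kg².
r = 778.3 m
778.3 m × (1 mi / 1609 m) = 0.4836 mi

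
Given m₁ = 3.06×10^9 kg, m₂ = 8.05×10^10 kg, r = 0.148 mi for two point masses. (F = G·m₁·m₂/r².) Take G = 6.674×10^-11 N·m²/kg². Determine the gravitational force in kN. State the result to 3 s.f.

F is given directly by: F = Gm₁m₂/r².
m₁ = 3.06×10^9 kg; m₂ = 8.05×10^10 kg; r = 0.148 mi = 238.2 m; G = 6.674×10^-11 N·m²/kg².
F = 2.898×10^5 N
2.898×10^5 N × (1 kN / 1000 N) = 289.8 kN

290 kN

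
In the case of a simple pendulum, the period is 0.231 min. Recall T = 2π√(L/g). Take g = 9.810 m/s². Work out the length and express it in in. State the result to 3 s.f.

1880 in

Rearranging: L = g·(T/2π)².
T = 0.231 min = 13.86 s; g = 9.810 m/s².
L = 47.73 m
47.73 m × (1 in / 0.02540 m) = 1879 in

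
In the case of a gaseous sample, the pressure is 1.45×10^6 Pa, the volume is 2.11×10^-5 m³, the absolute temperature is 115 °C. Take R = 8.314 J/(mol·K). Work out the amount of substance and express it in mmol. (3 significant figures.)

From the ideal-gas law: n = PV/(RT).
P = 1.45×10^6 Pa; V = 2.11×10^-5 m³; T = 115 °C = 388.1 K; R = 8.314 J/(mol·K).
n = 0.009481 mol
0.009481 mol × (1 mmol / 0.001000 mol) = 9.481 mmol

9.48 mmol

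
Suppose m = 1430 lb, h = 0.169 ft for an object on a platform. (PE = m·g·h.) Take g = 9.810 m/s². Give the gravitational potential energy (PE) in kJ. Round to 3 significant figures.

0.328 kJ

PE is given directly by: PE = mgh.
m = 1430 lb = 648.6 kg; h = 0.169 ft = 0.05151 m; g = 9.810 m/s².
PE = 327.8 J  (the unit combination reduces to kg·m²/s² = J)
327.8 J × (1 kJ / 1000 J) = 0.3278 kJ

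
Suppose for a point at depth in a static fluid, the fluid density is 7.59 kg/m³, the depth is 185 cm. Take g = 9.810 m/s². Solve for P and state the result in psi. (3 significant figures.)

Directly: P = ρgh.
ρ = 7.59 kg/m³; h = 185 cm = 1.850 m; g = 9.810 m/s².
P = 137.7 Pa  (the unit combination reduces to kg/(m·s²) = Pa)
137.7 Pa × (1 psi / 6895 Pa) = 0.01998 psi

0.0200 psi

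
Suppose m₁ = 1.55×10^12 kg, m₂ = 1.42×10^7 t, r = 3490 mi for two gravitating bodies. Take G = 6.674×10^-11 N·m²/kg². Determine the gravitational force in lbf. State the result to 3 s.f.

0.0105 lbf

Directly: F = Gm₁m₂/r².
m₁ = 1.55×10^12 kg; m₂ = 1.42×10^7 t = 1.420×10^10 kg; r = 3490 mi = 5.617×10^6 m; G = 6.674×10^-11 N·m²/kg².
F = 0.04656 N
0.04656 N × (1 lbf / 4.448 N) = 0.01047 lbf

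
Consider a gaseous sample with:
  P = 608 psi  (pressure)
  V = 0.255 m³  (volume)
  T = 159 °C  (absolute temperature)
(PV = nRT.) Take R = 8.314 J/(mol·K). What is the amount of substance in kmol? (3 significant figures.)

From the ideal-gas law: n = PV/(RT).
P = 608 psi = 4.192×10^6 Pa; V = 0.255 m³; T = 159 °C = 432.1 K; R = 8.314 J/(mol·K).
n = 297.5 mol
297.5 mol × (1 kmol / 1000 mol) = 0.2975 kmol

0.298 kmol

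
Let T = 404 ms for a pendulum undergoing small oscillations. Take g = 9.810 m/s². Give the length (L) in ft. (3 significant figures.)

Rearranging: L = g·(T/2π)².
T = 404 ms = 0.4040 s; g = 9.810 m/s².
L = 0.04056 m
0.04056 m × (1 ft / 0.3048 m) = 0.1331 ft

0.133 ft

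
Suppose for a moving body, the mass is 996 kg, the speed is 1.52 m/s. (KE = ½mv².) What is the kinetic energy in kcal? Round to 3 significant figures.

0.275 kcal

Directly: KE = ½mv².
m = 996 kg; v = 1.52 m/s.
KE = 1151 J
1151 J × (1 kcal / 4184 J) = 0.2750 kcal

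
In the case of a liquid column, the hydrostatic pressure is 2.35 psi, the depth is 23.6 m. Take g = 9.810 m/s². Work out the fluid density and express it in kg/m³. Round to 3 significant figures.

70.0 kg/m³

Solving P = ρ·g·h for ρ: ρ = P/(g·h).
P = 2.35 psi = 16203 Pa; h = 23.6 m; g = 9.810 m/s².
ρ = 69.99 kg/m³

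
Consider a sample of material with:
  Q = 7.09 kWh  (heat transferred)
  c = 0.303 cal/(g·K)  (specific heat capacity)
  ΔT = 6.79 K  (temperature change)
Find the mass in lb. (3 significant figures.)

6540 lb

Solving Q = m·c·ΔT for m: m = Q/(c·ΔT).
Q = 7.09 kWh = 2.552×10^7 J; c = 0.303 cal/(g·K) = 1268 J/(kg·K); ΔT = 6.79 K.
m = 2965 kg
2965 kg × (1 lb / 0.4536 kg) = 6537 lb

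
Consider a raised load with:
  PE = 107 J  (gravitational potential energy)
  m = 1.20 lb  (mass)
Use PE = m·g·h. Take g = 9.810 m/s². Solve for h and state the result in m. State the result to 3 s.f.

Rearranging: h = PE/(m·g).
PE = 107 J; m = 1.20 lb = 0.5443 kg; g = 9.810 m/s².
h = 20.04 m

20.0 m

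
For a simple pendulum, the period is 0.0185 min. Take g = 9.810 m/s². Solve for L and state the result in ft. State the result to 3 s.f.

1.00 ft

Solving T = 2π√(L/g) for L: L = g·(T/2π)².
T = 0.0185 min = 1.110 s; g = 9.810 m/s².
L = 0.3062 m
0.3062 m × (1 ft / 0.3048 m) = 1.004 ft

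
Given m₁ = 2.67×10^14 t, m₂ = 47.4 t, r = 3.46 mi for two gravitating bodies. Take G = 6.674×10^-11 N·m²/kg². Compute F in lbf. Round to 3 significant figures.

F is given directly by: F = Gm₁m₂/r².
m₁ = 2.67×10^14 t = 2.670×10^17 kg; m₂ = 47.4 t = 47400 kg; r = 3.46 mi = 5568 m; G = 6.674×10^-11 N·m²/kg².
F = 27241 N
27241 N × (1 lbf / 4.448 N) = 6124 lbf

6120 lbf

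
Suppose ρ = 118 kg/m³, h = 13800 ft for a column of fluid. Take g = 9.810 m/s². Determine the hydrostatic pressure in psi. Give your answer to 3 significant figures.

706 psi

P is given directly by: P = ρgh.
ρ = 118 kg/m³; h = 13800 ft = 4206 m; g = 9.810 m/s².
P = 4.869×10^6 Pa
4.869×10^6 Pa × (1 psi / 6895 Pa) = 706.2 psi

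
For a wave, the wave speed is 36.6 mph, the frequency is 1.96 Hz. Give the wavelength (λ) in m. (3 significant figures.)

Rearranging v = f·λ for λ: λ = v/f.
v = 36.6 mph = 16.36 m/s; f = 1.96 Hz.
λ = 8.348 m

8.35 m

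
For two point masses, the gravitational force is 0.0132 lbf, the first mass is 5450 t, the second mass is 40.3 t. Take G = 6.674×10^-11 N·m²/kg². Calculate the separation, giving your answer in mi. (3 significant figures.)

Rearranging F = G·m₁·m₂/r² for r: r = √(G·m₁m₂/F).
F = 0.0132 lbf = 0.05872 N; m₁ = 5450 t = 5.450×10^6 kg; m₂ = 40.3 t = 40300 kg; G = 6.674×10^-11 N·m²/kg².
r = 15.80 m
15.80 m × (1 mi / 1609 m) = 0.009818 mi

0.00982 mi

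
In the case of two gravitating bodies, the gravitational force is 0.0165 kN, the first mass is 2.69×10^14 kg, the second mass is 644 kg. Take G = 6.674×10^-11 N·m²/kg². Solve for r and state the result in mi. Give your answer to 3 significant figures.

0.520 mi

Rearranging: r = √(G·m₁m₂/F).
F = 0.0165 kN = 16.50 N; m₁ = 2.69×10^14 kg; m₂ = 644 kg; G = 6.674×10^-11 N·m²/kg².
r = 837.1 m
837.1 m × (1 mi / 1609 m) = 0.5201 mi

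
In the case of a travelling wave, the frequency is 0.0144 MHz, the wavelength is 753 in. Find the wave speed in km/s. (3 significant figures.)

v is given directly by: v = fλ.
f = 0.0144 MHz = 14400 Hz; λ = 753 in = 19.13 m.
v = 2.754×10^5 m/s
2.754×10^5 m/s × (1 km/s / 1000 m/s) = 275.4 km/s

275 km/s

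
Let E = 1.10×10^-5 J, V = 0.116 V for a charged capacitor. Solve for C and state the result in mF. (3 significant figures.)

1.63 mF

Rearranging: C = 2E/V².
E = 1.10×10^-5 J; V = 0.116 V.
C = 0.001635 F
0.001635 F × (1 mF / 0.001000 F) = 1.635 mF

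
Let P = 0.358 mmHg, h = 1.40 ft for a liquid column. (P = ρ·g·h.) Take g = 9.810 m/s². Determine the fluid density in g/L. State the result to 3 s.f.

Rearranging: ρ = P/(g·h).
P = 0.358 mmHg = 47.73 Pa; h = 1.40 ft = 0.4267 m; g = 9.810 m/s².
ρ = 11.40 kg/m³
Since 1 g/L = 1 kg/m³, 11.40 g/L.

11.4 g/L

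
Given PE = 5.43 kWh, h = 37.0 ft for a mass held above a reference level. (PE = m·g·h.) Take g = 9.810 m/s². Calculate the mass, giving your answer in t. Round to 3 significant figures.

177 t

Solving PE = m·g·h for m: m = PE/(g·h).
PE = 5.43 kWh = 1.955×10^7 J; h = 37.0 ft = 11.28 m; g = 9.810 m/s².
m = 1.767×10^5 kg
1.767×10^5 kg × (1 t / 1000 kg) = 176.7 t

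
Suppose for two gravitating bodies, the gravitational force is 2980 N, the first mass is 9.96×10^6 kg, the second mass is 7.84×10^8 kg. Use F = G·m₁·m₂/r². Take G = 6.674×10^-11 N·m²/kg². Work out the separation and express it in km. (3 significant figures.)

0.0132 km

From Newton's law of gravitation: r = √(G·m₁m₂/F).
F = 2980 N; m₁ = 9.96×10^6 kg; m₂ = 7.84×10^8 kg; G = 6.674×10^-11 N·m²/kg².
r = 13.22 m
13.22 m × (1 km / 1000 m) = 0.01322 km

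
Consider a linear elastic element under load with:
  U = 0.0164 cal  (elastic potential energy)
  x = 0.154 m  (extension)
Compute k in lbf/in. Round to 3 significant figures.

0.0330 lbf/in

Rearranging: k = 2U/x².
U = 0.0164 cal = 0.06862 J; x = 0.154 m.
k = 5.787 N/m
5.787 N/m × (1 lbf/in / 175.1 N/m) = 0.03304 lbf/in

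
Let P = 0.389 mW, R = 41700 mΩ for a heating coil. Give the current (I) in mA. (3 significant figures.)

Solving P = I²R for I: I = √(P/R).
P = 0.389 mW = 3.890×10^-4 W; R = 41700 mΩ = 41.70 Ω.
I = 0.003054 A
0.003054 A × (1 mA / 0.001000 A) = 3.054 mA

3.05 mA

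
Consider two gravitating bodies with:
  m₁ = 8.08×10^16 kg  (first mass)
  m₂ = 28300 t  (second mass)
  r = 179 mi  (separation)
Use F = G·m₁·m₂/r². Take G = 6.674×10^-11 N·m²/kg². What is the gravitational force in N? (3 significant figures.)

From Newton's law of gravitation: F = Gm₁m₂/r².
m₁ = 8.08×10^16 kg; m₂ = 28300 t = 2.830×10^7 kg; r = 179 mi = 2.881×10^5 m; G = 6.674×10^-11 N·m²/kg².
F = 1839 N

1840 N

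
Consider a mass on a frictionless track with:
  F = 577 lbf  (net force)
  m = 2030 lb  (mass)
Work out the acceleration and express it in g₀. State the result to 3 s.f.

From Newton's second law: a = F/m.
F = 577 lbf = 2567 N; m = 2030 lb = 920.8 kg.
a = 2.787 m/s²
2.787 m/s² × (1 g₀ / 9.807 m/s²) = 0.2842 g₀

0.284 g₀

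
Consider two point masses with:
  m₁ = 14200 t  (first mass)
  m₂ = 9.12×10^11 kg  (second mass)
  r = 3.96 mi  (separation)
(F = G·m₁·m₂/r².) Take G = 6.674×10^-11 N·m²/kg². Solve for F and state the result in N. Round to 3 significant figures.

F is given directly by: F = Gm₁m₂/r².
m₁ = 14200 t = 1.420×10^7 kg; m₂ = 9.12×10^11 kg; r = 3.96 mi = 6373 m; G = 6.674×10^-11 N·m²/kg².
F = 21.28 N

21.3 N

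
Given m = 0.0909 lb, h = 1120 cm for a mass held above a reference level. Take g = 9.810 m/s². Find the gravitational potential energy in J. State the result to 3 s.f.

PE is given directly by: PE = mgh.
m = 0.0909 lb = 0.04123 kg; h = 1120 cm = 11.20 m; g = 9.810 m/s².
PE = 4.530 J  (the unit combination reduces to kg·m²/s² = J)

4.53 J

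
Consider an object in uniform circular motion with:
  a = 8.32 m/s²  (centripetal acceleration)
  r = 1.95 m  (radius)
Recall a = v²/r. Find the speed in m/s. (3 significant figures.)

Solving a = v²/r for v: v = √(a·r).
a = 8.32 m/s²; r = 1.95 m.
v = 4.028 m/s

4.03 m/s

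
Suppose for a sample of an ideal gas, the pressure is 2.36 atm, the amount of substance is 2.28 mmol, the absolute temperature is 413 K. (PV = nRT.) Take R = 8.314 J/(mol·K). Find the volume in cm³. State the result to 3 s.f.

32.7 cm³

Rearranging: V = nRT/P.
P = 2.36 atm = 2.391×10^5 Pa; n = 2.28 mmol = 0.002280 mol; T = 413 K; R = 8.314 J/(mol·K).
V = 3.274×10^-5 m³
3.274×10^-5 m³ × (1 cm³ / 1.000×10^-6 m³) = 32.74 cm³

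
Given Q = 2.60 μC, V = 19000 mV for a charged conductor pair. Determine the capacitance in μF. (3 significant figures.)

Directly: C = Q/V.
Q = 2.60 μC = 2.600×10^-6 C; V = 19000 mV = 19.00 V.
C = 1.368×10^-7 F
1.368×10^-7 F × (1 μF / 1.000×10^-6 F) = 0.1368 μF

0.137 μF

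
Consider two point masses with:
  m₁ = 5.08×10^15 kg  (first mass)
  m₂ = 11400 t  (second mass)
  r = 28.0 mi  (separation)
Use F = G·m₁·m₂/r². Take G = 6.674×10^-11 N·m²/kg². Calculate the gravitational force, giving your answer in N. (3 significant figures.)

1900 N

From Newton's law of gravitation: F = Gm₁m₂/r².
m₁ = 5.08×10^15 kg; m₂ = 11400 t = 1.140×10^7 kg; r = 28.0 mi = 45062 m; G = 6.674×10^-11 N·m²/kg².
F = 1903 N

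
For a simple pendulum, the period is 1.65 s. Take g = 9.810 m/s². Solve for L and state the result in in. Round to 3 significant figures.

26.6 in

Rearranging T = 2π√(L/g) for L: L = g·(T/2π)².
T = 1.65 s; g = 9.810 m/s².
L = 0.6765 m
0.6765 m × (1 in / 0.02540 m) = 26.63 in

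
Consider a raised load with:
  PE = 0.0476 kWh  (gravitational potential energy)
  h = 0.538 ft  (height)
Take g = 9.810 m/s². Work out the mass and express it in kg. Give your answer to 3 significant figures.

Solving PE = m·g·h for m: m = PE/(g·h).
PE = 0.0476 kWh = 1.714×10^5 J; h = 0.538 ft = 0.1640 m; g = 9.810 m/s².
m = 1.065×10^5 kg

1.07×10^5 kg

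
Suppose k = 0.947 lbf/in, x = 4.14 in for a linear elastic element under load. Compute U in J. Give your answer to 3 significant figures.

0.917 J

Directly: U = ½kx².
k = 0.947 lbf/in = 165.8 N/m; x = 4.14 in = 0.1052 m.
U = 0.9169 J  (the unit combination reduces to kg·m²/s² = J)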